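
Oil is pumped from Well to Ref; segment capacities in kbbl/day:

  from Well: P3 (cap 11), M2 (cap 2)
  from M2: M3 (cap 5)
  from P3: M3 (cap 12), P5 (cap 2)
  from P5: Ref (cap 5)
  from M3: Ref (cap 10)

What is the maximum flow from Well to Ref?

Augment Well→M2→M3→Ref: bottleneck 2, flow now 2.
Augment Well→P3→P5→Ref: bottleneck 2, flow now 4.
Augment Well→P3→M3→Ref: bottleneck 8, flow now 12.
No augmenting path remains; maximum flow = 12.
In the residual graph, reachable from Well: {Well, M2, P3, M3}.
Min-cut edges: P3→P5 (2), M3→Ref (10); capacity 2 + 10 = 12.
This cut is saturated, so no flow can exceed 12.

12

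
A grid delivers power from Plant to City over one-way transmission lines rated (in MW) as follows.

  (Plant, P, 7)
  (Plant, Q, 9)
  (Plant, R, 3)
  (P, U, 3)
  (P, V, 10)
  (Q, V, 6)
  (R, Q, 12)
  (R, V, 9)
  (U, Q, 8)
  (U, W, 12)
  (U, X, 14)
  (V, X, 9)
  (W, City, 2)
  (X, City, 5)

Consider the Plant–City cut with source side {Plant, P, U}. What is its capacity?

56

Edges leaving {Plant, P, U}: Plant→Q (9), Plant→R (3), P→V (10), U→Q (8), U→W (12), U→X (14).
Cut capacity = 9 + 3 + 10 + 8 + 12 + 14 = 56.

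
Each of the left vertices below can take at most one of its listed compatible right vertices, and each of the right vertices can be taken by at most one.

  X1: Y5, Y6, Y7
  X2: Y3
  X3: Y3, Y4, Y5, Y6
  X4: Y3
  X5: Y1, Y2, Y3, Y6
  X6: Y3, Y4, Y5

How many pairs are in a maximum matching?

Unit-capacity flow: source→left, listed edges, right→sink; max matching = max flow.
Augmenting path X1→Y5 (+1); matched 1.
Augmenting path X2→Y3 (+1); matched 2.
Augmenting path X3→Y4 (+1); matched 3.
Augmenting path X5→Y1 (+1); matched 4.
Augmenting path X6→Y4→X3→Y6 (+1); matched 5.
No augmenting path remains; maximum matching = 5.
König certificate: {X1, X3, X5, X6, Y3} is a vertex cover of size 5 (every listed pair touches it), so no matching can be larger.

5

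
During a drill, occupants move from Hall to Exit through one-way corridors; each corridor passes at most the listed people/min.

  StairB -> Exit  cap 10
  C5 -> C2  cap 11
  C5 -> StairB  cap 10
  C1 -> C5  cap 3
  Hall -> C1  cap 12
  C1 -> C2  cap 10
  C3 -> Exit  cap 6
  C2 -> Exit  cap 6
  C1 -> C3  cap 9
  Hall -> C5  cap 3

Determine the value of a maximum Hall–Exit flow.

15

Augment Hall→C5→C2→Exit: bottleneck 3, flow now 3.
Augment Hall→C1→C2→Exit: bottleneck 3, flow now 6.
Augment Hall→C1→C3→Exit: bottleneck 6, flow now 12.
Augment Hall→C1→C5→StairB→Exit: bottleneck 3, flow now 15.
No augmenting path remains; maximum flow = 15.
In the residual graph, reachable from Hall: {Hall}.
Min-cut edges: Hall→C5 (3), Hall→C1 (12); capacity 3 + 12 = 15.
This cut is saturated, so no flow can exceed 15.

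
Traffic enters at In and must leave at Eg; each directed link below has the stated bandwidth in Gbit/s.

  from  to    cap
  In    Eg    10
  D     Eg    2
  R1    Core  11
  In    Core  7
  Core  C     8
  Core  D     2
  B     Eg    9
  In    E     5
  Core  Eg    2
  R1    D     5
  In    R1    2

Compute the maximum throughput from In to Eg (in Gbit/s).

Augment In→Eg: bottleneck 10, flow now 10.
Augment In→Core→Eg: bottleneck 2, flow now 12.
Augment In→R1→D→Eg: bottleneck 2, flow now 14.
No augmenting path remains; maximum flow = 14.
In the residual graph, reachable from In: {In, R1, Core, E, C, D}.
Min-cut edges: In→Eg (10), Core→Eg (2), D→Eg (2); capacity 10 + 2 + 2 = 14.
This cut is saturated, so no flow can exceed 14.

14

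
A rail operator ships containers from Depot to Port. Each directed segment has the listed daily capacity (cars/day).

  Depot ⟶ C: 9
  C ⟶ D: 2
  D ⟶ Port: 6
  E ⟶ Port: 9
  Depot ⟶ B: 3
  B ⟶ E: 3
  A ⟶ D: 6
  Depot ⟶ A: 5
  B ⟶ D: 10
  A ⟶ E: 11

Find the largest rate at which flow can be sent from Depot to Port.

10

Augment Depot→A→D→Port: bottleneck 5, flow now 5.
Augment Depot→B→D→Port: bottleneck 1, flow now 6.
Augment Depot→B→E→Port: bottleneck 2, flow now 8.
Augment Depot→C→D→A→E→Port: bottleneck 2, flow now 10. (uses reverse residual edge)
No augmenting path remains; maximum flow = 10.
In the residual graph, reachable from Depot: {Depot, C}.
Min-cut edges: Depot→A (5), Depot→B (3), C→D (2); capacity 5 + 3 + 2 = 10.
This cut is saturated, so no flow can exceed 10.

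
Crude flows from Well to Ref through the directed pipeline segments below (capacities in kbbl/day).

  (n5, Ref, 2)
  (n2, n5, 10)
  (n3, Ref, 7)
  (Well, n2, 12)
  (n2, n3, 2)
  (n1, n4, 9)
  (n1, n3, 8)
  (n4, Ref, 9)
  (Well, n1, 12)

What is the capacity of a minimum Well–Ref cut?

16

Augment Well→n1→n3→Ref: bottleneck 7, flow now 7.
Augment Well→n1→n4→Ref: bottleneck 5, flow now 12.
Augment Well→n2→n5→Ref: bottleneck 2, flow now 14.
Augment Well→n2→n3→n1→n4→Ref: bottleneck 2, flow now 16. (uses reverse residual edge)
No augmenting path remains; maximum flow = 16.
By max-flow min-cut, the minimum cut capacity equals the max flow.
In the residual graph, reachable from Well: {Well, n2, n5}.
Min-cut edges: Well→n1 (12), n2→n3 (2), n5→Ref (2); capacity 12 + 2 + 2 = 16.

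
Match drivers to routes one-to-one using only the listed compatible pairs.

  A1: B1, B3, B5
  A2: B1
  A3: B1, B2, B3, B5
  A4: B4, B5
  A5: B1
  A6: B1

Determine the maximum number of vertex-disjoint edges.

4

Unit-capacity flow: source→left, listed edges, right→sink; max matching = max flow.
Augmenting path A1→B1 (+1); matched 1.
Augmenting path A3→B2 (+1); matched 2.
Augmenting path A4→B4 (+1); matched 3.
Augmenting path A2→B1→A1→B3 (+1); matched 4.
No augmenting path remains; maximum matching = 4.
König certificate: {A1, A3, A4, B1} is a vertex cover of size 4 (every listed pair touches it), so no matching can be larger.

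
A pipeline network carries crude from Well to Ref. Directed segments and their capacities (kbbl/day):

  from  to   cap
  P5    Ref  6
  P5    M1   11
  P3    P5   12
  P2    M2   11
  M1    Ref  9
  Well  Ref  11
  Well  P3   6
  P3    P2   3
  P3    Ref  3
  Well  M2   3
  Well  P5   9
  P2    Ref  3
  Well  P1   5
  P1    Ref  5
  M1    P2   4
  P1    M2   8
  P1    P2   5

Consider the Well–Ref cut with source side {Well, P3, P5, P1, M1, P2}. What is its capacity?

Edges leaving {Well, P3, P5, P1, M1, P2}: Well→M2 (3), Well→Ref (11), P3→Ref (3), P5→Ref (6), P1→M2 (8), P1→Ref (5), M1→Ref (9), P2→M2 (11), P2→Ref (3).
Cut capacity = 3 + 11 + 3 + 6 + 8 + 5 + 9 + 11 + 3 = 59.

59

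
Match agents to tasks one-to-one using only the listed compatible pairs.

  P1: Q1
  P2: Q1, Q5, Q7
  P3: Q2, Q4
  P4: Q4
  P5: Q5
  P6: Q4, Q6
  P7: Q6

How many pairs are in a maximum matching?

6

Unit-capacity flow: source→left, listed edges, right→sink; max matching = max flow.
Augmenting path P1→Q1 (+1); matched 1.
Augmenting path P2→Q5 (+1); matched 2.
Augmenting path P3→Q2 (+1); matched 3.
Augmenting path P4→Q4 (+1); matched 4.
Augmenting path P6→Q6 (+1); matched 5.
Augmenting path P5→Q5→P2→Q7 (+1); matched 6.
No augmenting path remains; maximum matching = 6.
König certificate: {P1, P2, P3, P5, Q4, Q6} is a vertex cover of size 6 (every listed pair touches it), so no matching can be larger.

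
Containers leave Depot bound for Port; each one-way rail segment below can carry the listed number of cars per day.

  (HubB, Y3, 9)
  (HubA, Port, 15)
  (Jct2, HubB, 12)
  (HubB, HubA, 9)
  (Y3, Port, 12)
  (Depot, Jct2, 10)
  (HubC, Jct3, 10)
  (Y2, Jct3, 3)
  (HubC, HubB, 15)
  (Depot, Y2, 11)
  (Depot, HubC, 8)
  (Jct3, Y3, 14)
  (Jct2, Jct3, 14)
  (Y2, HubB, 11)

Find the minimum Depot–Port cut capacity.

21

Augment Depot→Y2→HubB→HubA→Port: bottleneck 9, flow now 9.
Augment Depot→Y2→HubB→Y3→Port: bottleneck 2, flow now 11.
Augment Depot→HubC→HubB→Y3→Port: bottleneck 7, flow now 18.
Augment Depot→HubC→Jct3→Y3→Port: bottleneck 1, flow now 19.
Augment Depot→Jct2→Jct3→Y3→Port: bottleneck 2, flow now 21.
No augmenting path remains; maximum flow = 21.
By max-flow min-cut, the minimum cut capacity equals the max flow.
In the residual graph, reachable from Depot: {Depot, Y2, HubC, Jct2, HubB, Jct3, Y3}.
Min-cut edges: HubB→HubA (9), Y3→Port (12); capacity 9 + 12 = 21.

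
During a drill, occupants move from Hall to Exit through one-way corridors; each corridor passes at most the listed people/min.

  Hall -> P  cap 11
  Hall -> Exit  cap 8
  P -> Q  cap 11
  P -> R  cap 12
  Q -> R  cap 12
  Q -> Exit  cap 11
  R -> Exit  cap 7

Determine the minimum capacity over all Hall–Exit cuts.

Augment Hall→Exit: bottleneck 8, flow now 8.
Augment Hall→P→Q→Exit: bottleneck 11, flow now 19.
No augmenting path remains; maximum flow = 19.
By max-flow min-cut, the minimum cut capacity equals the max flow.
In the residual graph, reachable from Hall: {Hall}.
Min-cut edges: Hall→P (11), Hall→Exit (8); capacity 11 + 8 = 19.

19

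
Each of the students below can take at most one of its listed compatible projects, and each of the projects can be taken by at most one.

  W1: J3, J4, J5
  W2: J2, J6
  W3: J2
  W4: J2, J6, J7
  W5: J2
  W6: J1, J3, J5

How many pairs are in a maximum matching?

5

Unit-capacity flow: source→left, listed edges, right→sink; max matching = max flow.
Augmenting path W1→J3 (+1); matched 1.
Augmenting path W2→J2 (+1); matched 2.
Augmenting path W4→J6 (+1); matched 3.
Augmenting path W6→J1 (+1); matched 4.
Augmenting path W3→J2→W2→J6→W4→J7 (+1); matched 5.
No augmenting path remains; maximum matching = 5.
König certificate: {W1, W2, W4, W6, J2} is a vertex cover of size 5 (every listed pair touches it), so no matching can be larger.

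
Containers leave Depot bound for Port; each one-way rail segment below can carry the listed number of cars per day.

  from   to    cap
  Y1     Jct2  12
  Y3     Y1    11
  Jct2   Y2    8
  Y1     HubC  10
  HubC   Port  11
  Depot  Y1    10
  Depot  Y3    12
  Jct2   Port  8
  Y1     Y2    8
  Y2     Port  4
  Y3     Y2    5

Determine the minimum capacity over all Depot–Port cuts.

Augment Depot→Y1→HubC→Port: bottleneck 10, flow now 10.
Augment Depot→Y3→Y2→Port: bottleneck 4, flow now 14.
Augment Depot→Y3→Y1→Jct2→Port: bottleneck 8, flow now 22.
No augmenting path remains; maximum flow = 22.
By max-flow min-cut, the minimum cut capacity equals the max flow.
In the residual graph, reachable from Depot: {Depot}.
Min-cut edges: Depot→Y1 (10), Depot→Y3 (12); capacity 10 + 12 = 22.

22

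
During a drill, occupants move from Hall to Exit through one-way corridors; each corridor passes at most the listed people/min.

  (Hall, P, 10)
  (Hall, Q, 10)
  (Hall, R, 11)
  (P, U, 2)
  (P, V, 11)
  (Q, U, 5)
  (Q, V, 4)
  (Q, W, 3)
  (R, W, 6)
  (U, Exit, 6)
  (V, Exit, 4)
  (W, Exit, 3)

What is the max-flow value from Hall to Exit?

Augment Hall→P→U→Exit: bottleneck 2, flow now 2.
Augment Hall→P→V→Exit: bottleneck 4, flow now 6.
Augment Hall→Q→U→Exit: bottleneck 4, flow now 10.
Augment Hall→Q→W→Exit: bottleneck 3, flow now 13.
No augmenting path remains; maximum flow = 13.
In the residual graph, reachable from Hall: {Hall, P, Q, R, U, V, W}.
Min-cut edges: U→Exit (6), V→Exit (4), W→Exit (3); capacity 6 + 4 + 3 = 13.
This cut is saturated, so no flow can exceed 13.

13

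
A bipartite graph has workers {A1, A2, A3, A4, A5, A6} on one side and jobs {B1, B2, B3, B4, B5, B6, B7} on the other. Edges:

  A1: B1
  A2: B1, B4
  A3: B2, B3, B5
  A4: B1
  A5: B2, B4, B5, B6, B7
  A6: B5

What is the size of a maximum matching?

5

Unit-capacity flow: source→left, listed edges, right→sink; max matching = max flow.
Augmenting path A1→B1 (+1); matched 1.
Augmenting path A2→B4 (+1); matched 2.
Augmenting path A3→B2 (+1); matched 3.
Augmenting path A5→B5 (+1); matched 4.
Augmenting path A6→B5→A5→B6 (+1); matched 5.
No augmenting path remains; maximum matching = 5.
König certificate: {A2, A3, A5, A6, B1} is a vertex cover of size 5 (every listed pair touches it), so no matching can be larger.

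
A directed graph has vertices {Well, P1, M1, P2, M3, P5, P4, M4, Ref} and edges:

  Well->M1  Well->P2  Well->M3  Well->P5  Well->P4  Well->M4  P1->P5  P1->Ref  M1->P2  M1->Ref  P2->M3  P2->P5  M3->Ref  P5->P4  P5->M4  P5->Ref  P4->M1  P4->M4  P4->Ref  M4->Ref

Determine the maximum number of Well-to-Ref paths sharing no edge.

5

Assign every edge capacity 1; by Menger, the answer equals the max flow.
Path Well→M1→Ref (+1); total 1.
Path Well→M3→Ref (+1); total 2.
Path Well→P5→Ref (+1); total 3.
Path Well→P4→Ref (+1); total 4.
Path Well→M4→Ref (+1); total 5.
No residual Well→Ref path; max flow = 5.
Certifying cut of size 5: {M1→Ref, M3→Ref, M4→Ref, P4→Ref, P5→Ref}.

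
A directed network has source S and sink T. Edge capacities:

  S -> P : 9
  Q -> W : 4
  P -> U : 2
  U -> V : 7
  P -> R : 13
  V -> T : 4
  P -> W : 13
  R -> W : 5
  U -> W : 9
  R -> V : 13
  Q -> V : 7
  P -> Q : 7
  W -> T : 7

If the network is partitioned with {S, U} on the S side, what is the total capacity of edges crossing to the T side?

25

Edges leaving {S, U}: S→P (9), U→V (7), U→W (9).
Cut capacity = 9 + 7 + 9 = 25.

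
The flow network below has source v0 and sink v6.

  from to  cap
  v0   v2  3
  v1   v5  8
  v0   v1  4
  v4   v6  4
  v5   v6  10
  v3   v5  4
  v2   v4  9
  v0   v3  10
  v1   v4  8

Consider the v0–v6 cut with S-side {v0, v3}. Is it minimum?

Yes — it is a minimum cut (capacity 11).

Given cut capacity: 4 + 3 + 4 = 11.
Augment v0→v1→v4→v6: bottleneck 4, flow now 4.
Augment v0→v3→v5→v6: bottleneck 4, flow now 8.
Augment v0→v2→v4→v1→v5→v6: bottleneck 3, flow now 11. (uses reverse residual edge)
No augmenting path remains; maximum flow = 11.
Cut capacity 11 equals the max flow, so it is a minimum cut.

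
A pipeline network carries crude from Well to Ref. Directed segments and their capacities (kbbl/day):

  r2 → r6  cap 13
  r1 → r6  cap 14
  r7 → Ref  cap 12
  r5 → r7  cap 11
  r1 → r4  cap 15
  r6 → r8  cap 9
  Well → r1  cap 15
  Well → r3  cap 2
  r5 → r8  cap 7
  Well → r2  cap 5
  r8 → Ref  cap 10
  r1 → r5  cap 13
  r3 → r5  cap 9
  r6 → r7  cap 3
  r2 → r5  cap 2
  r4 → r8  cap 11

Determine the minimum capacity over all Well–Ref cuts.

22

Augment Well→r1→r4→r8→Ref: bottleneck 10, flow now 10.
Augment Well→r1→r5→r7→Ref: bottleneck 5, flow now 15.
Augment Well→r2→r5→r7→Ref: bottleneck 2, flow now 17.
Augment Well→r2→r6→r7→Ref: bottleneck 3, flow now 20.
Augment Well→r3→r5→r7→Ref: bottleneck 2, flow now 22.
No augmenting path remains; maximum flow = 22.
By max-flow min-cut, the minimum cut capacity equals the max flow.
In the residual graph, reachable from Well: {Well}.
Min-cut edges: Well→r1 (15), Well→r2 (5), Well→r3 (2); capacity 15 + 5 + 2 = 22.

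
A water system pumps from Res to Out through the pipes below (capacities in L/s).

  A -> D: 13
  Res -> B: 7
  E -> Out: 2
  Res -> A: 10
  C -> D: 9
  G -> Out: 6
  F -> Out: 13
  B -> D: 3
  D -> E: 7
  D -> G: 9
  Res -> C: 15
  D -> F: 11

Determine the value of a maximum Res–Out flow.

Augment Res→A→D→E→Out: bottleneck 2, flow now 2.
Augment Res→A→D→F→Out: bottleneck 8, flow now 10.
Augment Res→B→D→F→Out: bottleneck 3, flow now 13.
Augment Res→C→D→G→Out: bottleneck 6, flow now 19.
No augmenting path remains; maximum flow = 19.
In the residual graph, reachable from Res: {Res, A, B, C, D, E, G}.
Min-cut edges: D→F (11), E→Out (2), G→Out (6); capacity 11 + 2 + 6 = 19.
This cut is saturated, so no flow can exceed 19.

19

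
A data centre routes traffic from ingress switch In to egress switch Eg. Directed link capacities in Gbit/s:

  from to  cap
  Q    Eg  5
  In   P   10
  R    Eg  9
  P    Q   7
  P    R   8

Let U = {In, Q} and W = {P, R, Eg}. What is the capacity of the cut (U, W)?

Edges leaving {In, Q}: In→P (10), Q→Eg (5).
Cut capacity = 10 + 5 = 15.

15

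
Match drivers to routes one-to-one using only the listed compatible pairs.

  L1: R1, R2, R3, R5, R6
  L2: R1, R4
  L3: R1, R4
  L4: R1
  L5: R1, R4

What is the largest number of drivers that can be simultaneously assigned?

3

Unit-capacity flow: source→left, listed edges, right→sink; max matching = max flow.
Augmenting path L1→R1 (+1); matched 1.
Augmenting path L2→R4 (+1); matched 2.
Augmenting path L3→R1→L1→R2 (+1); matched 3.
No augmenting path remains; maximum matching = 3.
König certificate: {L1, R1, R4} is a vertex cover of size 3 (every listed pair touches it), so no matching can be larger.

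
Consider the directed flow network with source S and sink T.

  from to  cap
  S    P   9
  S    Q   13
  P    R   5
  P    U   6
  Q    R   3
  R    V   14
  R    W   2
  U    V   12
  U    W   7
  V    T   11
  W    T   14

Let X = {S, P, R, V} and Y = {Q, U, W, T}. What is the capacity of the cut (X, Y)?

32

Edges leaving {S, P, R, V}: S→Q (13), P→U (6), R→W (2), V→T (11).
Cut capacity = 13 + 6 + 2 + 11 = 32.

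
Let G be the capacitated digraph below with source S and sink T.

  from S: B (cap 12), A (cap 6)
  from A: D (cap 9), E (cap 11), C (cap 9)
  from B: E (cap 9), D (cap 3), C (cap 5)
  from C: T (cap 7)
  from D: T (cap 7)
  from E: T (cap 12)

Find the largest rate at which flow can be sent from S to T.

Augment S→A→C→T: bottleneck 6, flow now 6.
Augment S→B→C→T: bottleneck 1, flow now 7.
Augment S→B→D→T: bottleneck 3, flow now 10.
Augment S→B→E→T: bottleneck 8, flow now 18.
No augmenting path remains; maximum flow = 18.
In the residual graph, reachable from S: {S}.
Min-cut edges: S→A (6), S→B (12); capacity 6 + 12 = 18.
This cut is saturated, so no flow can exceed 18.

18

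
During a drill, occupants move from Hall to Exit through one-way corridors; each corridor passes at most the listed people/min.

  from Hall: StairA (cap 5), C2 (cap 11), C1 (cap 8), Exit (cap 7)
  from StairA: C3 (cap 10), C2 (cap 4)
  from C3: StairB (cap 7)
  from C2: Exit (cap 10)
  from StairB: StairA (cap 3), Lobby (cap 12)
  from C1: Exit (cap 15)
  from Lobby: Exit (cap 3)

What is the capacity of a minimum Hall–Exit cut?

28

Augment Hall→Exit: bottleneck 7, flow now 7.
Augment Hall→C2→Exit: bottleneck 10, flow now 17.
Augment Hall→C1→Exit: bottleneck 8, flow now 25.
Augment Hall→StairA→C3→StairB→Lobby→Exit: bottleneck 3, flow now 28.
No augmenting path remains; maximum flow = 28.
By max-flow min-cut, the minimum cut capacity equals the max flow.
In the residual graph, reachable from Hall: {Hall, StairA, C3, C2, StairB, Lobby}.
Min-cut edges: Hall→C1 (8), Hall→Exit (7), C2→Exit (10), Lobby→Exit (3); capacity 8 + 7 + 10 + 3 = 28.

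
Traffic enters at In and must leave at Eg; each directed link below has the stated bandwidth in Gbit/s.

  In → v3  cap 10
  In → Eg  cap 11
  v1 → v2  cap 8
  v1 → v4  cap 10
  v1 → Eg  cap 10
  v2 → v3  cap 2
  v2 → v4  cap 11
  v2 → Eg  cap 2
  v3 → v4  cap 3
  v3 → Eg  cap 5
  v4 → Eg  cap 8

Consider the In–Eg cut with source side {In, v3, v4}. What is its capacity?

Edges leaving {In, v3, v4}: In→Eg (11), v3→Eg (5), v4→Eg (8).
Cut capacity = 11 + 5 + 8 = 24.

24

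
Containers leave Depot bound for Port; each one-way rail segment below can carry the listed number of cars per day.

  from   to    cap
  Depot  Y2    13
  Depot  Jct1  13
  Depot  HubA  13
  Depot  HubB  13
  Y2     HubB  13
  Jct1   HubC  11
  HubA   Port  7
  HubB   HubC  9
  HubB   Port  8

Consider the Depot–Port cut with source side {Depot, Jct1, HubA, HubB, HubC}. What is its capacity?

28

Edges leaving {Depot, Jct1, HubA, HubB, HubC}: Depot→Y2 (13), HubA→Port (7), HubB→Port (8).
Cut capacity = 13 + 7 + 8 = 28.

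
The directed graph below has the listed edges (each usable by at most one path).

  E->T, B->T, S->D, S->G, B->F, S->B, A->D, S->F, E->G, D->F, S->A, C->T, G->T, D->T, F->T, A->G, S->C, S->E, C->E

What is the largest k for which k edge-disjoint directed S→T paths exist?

Assign every edge capacity 1; by Menger, the answer equals the max flow.
Path S→B→T (+1); total 1.
Path S→C→T (+1); total 2.
Path S→D→T (+1); total 3.
Path S→E→T (+1); total 4.
Path S→F→T (+1); total 5.
Path S→G→T (+1); total 6.
No residual S→T path; max flow = 6.
Certifying cut of size 6: {D→T, F→T, G→T, S→B, S→C, S→E}.

6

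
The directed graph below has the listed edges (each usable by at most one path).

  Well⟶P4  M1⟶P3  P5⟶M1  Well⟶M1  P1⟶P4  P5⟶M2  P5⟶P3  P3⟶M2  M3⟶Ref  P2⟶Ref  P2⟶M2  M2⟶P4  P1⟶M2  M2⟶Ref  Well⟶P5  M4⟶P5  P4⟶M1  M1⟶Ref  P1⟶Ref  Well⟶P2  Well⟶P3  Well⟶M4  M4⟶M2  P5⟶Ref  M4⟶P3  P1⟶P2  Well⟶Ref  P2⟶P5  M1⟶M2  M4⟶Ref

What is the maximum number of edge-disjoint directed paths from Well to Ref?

6

Assign every edge capacity 1; by Menger, the answer equals the max flow.
Path Well→Ref (+1); total 1.
Path Well→M1→Ref (+1); total 2.
Path Well→M4→Ref (+1); total 3.
Path Well→P2→Ref (+1); total 4.
Path Well→P5→Ref (+1); total 5.
Path Well→P3→M2→Ref (+1); total 6.
No residual Well→Ref path; max flow = 6.
Certifying cut of size 6: {M1→Ref, M2→Ref, Well→M4, Well→P2, Well→P5, Well→Ref}.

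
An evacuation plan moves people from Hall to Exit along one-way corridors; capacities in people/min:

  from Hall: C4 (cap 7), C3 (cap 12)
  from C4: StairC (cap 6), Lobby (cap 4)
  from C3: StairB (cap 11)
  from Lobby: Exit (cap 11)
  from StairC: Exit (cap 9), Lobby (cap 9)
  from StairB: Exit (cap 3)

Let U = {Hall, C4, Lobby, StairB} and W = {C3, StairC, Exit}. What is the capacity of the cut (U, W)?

32

Edges leaving {Hall, C4, Lobby, StairB}: Hall→C3 (12), C4→StairC (6), Lobby→Exit (11), StairB→Exit (3).
Cut capacity = 12 + 6 + 11 + 3 = 32.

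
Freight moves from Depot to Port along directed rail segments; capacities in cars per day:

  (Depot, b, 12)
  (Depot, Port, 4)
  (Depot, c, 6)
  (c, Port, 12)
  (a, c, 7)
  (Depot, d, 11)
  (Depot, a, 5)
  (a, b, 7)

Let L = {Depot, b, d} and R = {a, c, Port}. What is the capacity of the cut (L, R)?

15

Edges leaving {Depot, b, d}: Depot→a (5), Depot→c (6), Depot→Port (4).
Cut capacity = 5 + 6 + 4 = 15.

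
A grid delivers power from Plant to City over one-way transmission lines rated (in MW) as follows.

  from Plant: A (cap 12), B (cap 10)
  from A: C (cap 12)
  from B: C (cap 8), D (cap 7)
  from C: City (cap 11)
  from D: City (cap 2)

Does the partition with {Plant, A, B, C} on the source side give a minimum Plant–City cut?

Given cut capacity: 7 + 11 = 18.
Augment Plant→A→C→City: bottleneck 11, flow now 11.
Augment Plant→B→D→City: bottleneck 2, flow now 13.
No augmenting path remains; maximum flow = 13.
In the residual graph, reachable from Plant: {Plant, A, B, C, D}.
Min-cut edges: C→City (11), D→City (2); capacity 11 + 2 = 13.
Cut capacity 18 exceeds the max flow 13, so it is not minimum.

No — its capacity is 18, but the minimum cut has capacity 13.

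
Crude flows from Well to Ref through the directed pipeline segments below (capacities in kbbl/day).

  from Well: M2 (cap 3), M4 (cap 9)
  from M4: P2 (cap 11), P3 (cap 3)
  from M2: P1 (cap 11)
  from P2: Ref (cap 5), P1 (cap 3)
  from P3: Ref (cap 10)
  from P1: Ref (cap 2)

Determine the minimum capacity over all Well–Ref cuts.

Augment Well→M4→P2→Ref: bottleneck 5, flow now 5.
Augment Well→M4→P3→Ref: bottleneck 3, flow now 8.
Augment Well→M2→P1→Ref: bottleneck 2, flow now 10.
No augmenting path remains; maximum flow = 10.
By max-flow min-cut, the minimum cut capacity equals the max flow.
In the residual graph, reachable from Well: {Well, M4, M2, P2, P1}.
Min-cut edges: M4→P3 (3), P2→Ref (5), P1→Ref (2); capacity 3 + 5 + 2 = 10.

10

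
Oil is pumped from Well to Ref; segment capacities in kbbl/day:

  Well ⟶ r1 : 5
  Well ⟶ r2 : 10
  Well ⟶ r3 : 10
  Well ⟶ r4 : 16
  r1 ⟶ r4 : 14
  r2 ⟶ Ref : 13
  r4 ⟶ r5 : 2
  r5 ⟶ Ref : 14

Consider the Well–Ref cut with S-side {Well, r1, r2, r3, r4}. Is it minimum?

No — its capacity is 15, but the minimum cut has capacity 12.

Given cut capacity: 13 + 2 = 15.
Augment Well→r2→Ref: bottleneck 10, flow now 10.
Augment Well→r4→r5→Ref: bottleneck 2, flow now 12.
No augmenting path remains; maximum flow = 12.
In the residual graph, reachable from Well: {Well, r1, r3, r4}.
Min-cut edges: Well→r2 (10), r4→r5 (2); capacity 10 + 2 = 12.
Cut capacity 15 exceeds the max flow 12, so it is not minimum.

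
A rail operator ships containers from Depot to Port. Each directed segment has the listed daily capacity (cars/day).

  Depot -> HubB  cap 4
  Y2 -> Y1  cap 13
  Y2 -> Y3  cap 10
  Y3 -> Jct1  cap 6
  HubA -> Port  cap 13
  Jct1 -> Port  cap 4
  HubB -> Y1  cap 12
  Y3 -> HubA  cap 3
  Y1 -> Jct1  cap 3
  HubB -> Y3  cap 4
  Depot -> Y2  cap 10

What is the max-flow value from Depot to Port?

Augment Depot→HubB→Y1→Jct1→Port: bottleneck 3, flow now 3.
Augment Depot→HubB→Y3→HubA→Port: bottleneck 1, flow now 4.
Augment Depot→Y2→Y3→HubA→Port: bottleneck 2, flow now 6.
Augment Depot→Y2→Y3→Jct1→Port: bottleneck 1, flow now 7.
No augmenting path remains; maximum flow = 7.
In the residual graph, reachable from Depot: {Depot, HubB, Y2, Y1, Y3, Jct1}.
Min-cut edges: Y3→HubA (3), Jct1→Port (4); capacity 3 + 4 = 7.
This cut is saturated, so no flow can exceed 7.

7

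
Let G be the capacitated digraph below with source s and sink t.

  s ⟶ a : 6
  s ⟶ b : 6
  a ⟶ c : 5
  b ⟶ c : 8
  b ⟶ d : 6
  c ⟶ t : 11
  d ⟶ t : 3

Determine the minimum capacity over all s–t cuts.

Augment s→a→c→t: bottleneck 5, flow now 5.
Augment s→b→c→t: bottleneck 6, flow now 11.
No augmenting path remains; maximum flow = 11.
By max-flow min-cut, the minimum cut capacity equals the max flow.
In the residual graph, reachable from s: {s, a}.
Min-cut edges: s→b (6), a→c (5); capacity 6 + 5 = 11.

11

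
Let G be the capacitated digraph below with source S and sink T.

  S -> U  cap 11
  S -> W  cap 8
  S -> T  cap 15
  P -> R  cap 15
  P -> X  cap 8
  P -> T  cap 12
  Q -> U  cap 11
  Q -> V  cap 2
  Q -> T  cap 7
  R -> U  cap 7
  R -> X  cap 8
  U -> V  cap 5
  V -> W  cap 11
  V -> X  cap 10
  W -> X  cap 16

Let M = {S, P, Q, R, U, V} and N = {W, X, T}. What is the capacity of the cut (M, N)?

79

Edges leaving {S, P, Q, R, U, V}: S→W (8), S→T (15), P→X (8), P→T (12), Q→T (7), R→X (8), V→W (11), V→X (10).
Cut capacity = 8 + 15 + 8 + 12 + 7 + 8 + 11 + 10 = 79.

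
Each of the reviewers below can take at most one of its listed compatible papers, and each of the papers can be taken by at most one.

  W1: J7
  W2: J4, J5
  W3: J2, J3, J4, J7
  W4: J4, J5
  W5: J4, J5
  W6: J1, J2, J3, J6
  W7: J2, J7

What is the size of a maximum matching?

Unit-capacity flow: source→left, listed edges, right→sink; max matching = max flow.
Augmenting path W1→J7 (+1); matched 1.
Augmenting path W2→J4 (+1); matched 2.
Augmenting path W3→J2 (+1); matched 3.
Augmenting path W4→J5 (+1); matched 4.
Augmenting path W6→J1 (+1); matched 5.
Augmenting path W7→J2→W3→J3 (+1); matched 6.
No augmenting path remains; maximum matching = 6.
König certificate: {W1, W3, W6, W7, J4, J5} is a vertex cover of size 6 (every listed pair touches it), so no matching can be larger.

6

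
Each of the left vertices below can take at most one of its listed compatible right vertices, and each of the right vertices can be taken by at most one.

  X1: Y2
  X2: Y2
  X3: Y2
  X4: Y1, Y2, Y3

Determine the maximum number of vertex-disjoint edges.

2

Unit-capacity flow: source→left, listed edges, right→sink; max matching = max flow.
Augmenting path X1→Y2 (+1); matched 1.
Augmenting path X4→Y1 (+1); matched 2.
No augmenting path remains; maximum matching = 2.
König certificate: {X4, Y2} is a vertex cover of size 2 (every listed pair touches it), so no matching can be larger.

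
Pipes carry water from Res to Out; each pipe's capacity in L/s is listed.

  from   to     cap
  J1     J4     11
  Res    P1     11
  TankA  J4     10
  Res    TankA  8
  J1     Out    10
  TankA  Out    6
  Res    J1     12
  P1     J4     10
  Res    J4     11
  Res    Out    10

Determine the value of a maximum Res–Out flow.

Augment Res→Out: bottleneck 10, flow now 10.
Augment Res→TankA→Out: bottleneck 6, flow now 16.
Augment Res→J1→Out: bottleneck 10, flow now 26.
No augmenting path remains; maximum flow = 26.
In the residual graph, reachable from Res: {Res, TankA, P1, J1, J4}.
Min-cut edges: Res→Out (10), TankA→Out (6), J1→Out (10); capacity 10 + 6 + 10 = 26.
This cut is saturated, so no flow can exceed 26.

26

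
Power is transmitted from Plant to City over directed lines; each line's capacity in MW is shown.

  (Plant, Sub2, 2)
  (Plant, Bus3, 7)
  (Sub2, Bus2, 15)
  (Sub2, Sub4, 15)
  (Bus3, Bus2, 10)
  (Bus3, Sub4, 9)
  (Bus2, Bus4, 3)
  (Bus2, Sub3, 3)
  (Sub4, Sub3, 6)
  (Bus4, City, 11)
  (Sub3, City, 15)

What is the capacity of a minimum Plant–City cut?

9

Augment Plant→Sub2→Bus2→Bus4→City: bottleneck 2, flow now 2.
Augment Plant→Bus3→Bus2→Bus4→City: bottleneck 1, flow now 3.
Augment Plant→Bus3→Bus2→Sub3→City: bottleneck 3, flow now 6.
Augment Plant→Bus3→Sub4→Sub3→City: bottleneck 3, flow now 9.
No augmenting path remains; maximum flow = 9.
By max-flow min-cut, the minimum cut capacity equals the max flow.
In the residual graph, reachable from Plant: {Plant}.
Min-cut edges: Plant→Sub2 (2), Plant→Bus3 (7); capacity 2 + 7 = 9.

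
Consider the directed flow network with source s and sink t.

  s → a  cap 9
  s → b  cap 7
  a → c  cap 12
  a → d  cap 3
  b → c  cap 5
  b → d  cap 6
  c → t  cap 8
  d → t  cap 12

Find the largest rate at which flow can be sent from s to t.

16

Augment s→a→c→t: bottleneck 8, flow now 8.
Augment s→a→d→t: bottleneck 1, flow now 9.
Augment s→b→d→t: bottleneck 6, flow now 15.
Augment s→b→c→a→d→t: bottleneck 1, flow now 16. (uses reverse residual edge)
No augmenting path remains; maximum flow = 16.
In the residual graph, reachable from s: {s}.
Min-cut edges: s→a (9), s→b (7); capacity 9 + 7 = 16.
This cut is saturated, so no flow can exceed 16.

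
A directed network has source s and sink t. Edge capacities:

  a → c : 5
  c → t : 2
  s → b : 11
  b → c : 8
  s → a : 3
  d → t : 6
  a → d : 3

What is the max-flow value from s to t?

Augment s→a→c→t: bottleneck 2, flow now 2.
Augment s→a→d→t: bottleneck 1, flow now 3.
Augment s→b→c→a→d→t: bottleneck 2, flow now 5. (uses reverse residual edge)
No augmenting path remains; maximum flow = 5.
In the residual graph, reachable from s: {s, b, c}.
Min-cut edges: s→a (3), c→t (2); capacity 3 + 2 = 5.
This cut is saturated, so no flow can exceed 5.

5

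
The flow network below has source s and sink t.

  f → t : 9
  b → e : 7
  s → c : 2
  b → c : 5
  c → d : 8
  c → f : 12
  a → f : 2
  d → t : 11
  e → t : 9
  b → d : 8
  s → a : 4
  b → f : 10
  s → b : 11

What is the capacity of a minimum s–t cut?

15

Augment s→a→f→t: bottleneck 2, flow now 2.
Augment s→b→d→t: bottleneck 8, flow now 10.
Augment s→b→e→t: bottleneck 3, flow now 13.
Augment s→c→d→t: bottleneck 2, flow now 15.
No augmenting path remains; maximum flow = 15.
By max-flow min-cut, the minimum cut capacity equals the max flow.
In the residual graph, reachable from s: {s, a}.
Min-cut edges: s→b (11), s→c (2), a→f (2); capacity 11 + 2 + 2 = 15.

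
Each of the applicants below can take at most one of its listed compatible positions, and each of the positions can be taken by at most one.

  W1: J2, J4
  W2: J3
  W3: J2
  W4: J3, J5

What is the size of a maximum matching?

4

Unit-capacity flow: source→left, listed edges, right→sink; max matching = max flow.
Augmenting path W1→J2 (+1); matched 1.
Augmenting path W2→J3 (+1); matched 2.
Augmenting path W4→J5 (+1); matched 3.
Augmenting path W3→J2→W1→J4 (+1); matched 4.
No augmenting path remains; maximum matching = 4.
König certificate: {W1, W2, W3, W4} is a vertex cover of size 4 (every listed pair touches it), so no matching can be larger.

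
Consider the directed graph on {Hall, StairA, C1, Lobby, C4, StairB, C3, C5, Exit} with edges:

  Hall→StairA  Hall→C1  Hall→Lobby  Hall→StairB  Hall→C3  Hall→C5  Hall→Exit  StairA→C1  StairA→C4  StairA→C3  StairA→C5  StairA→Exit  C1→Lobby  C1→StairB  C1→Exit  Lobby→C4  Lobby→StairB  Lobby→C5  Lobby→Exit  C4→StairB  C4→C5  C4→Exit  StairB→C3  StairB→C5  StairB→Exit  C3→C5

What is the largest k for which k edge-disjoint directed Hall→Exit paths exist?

Assign every edge capacity 1; by Menger, the answer equals the max flow.
Path Hall→Exit (+1); total 1.
Path Hall→StairA→Exit (+1); total 2.
Path Hall→C1→Exit (+1); total 3.
Path Hall→Lobby→Exit (+1); total 4.
Path Hall→StairB→Exit (+1); total 5.
No residual Hall→Exit path; max flow = 5.
Certifying cut of size 5: {Hall→C1, Hall→Exit, Hall→Lobby, Hall→StairA, Hall→StairB}.

5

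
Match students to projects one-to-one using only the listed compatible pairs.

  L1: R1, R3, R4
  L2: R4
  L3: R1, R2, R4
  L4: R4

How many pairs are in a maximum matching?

Unit-capacity flow: source→left, listed edges, right→sink; max matching = max flow.
Augmenting path L1→R1 (+1); matched 1.
Augmenting path L2→R4 (+1); matched 2.
Augmenting path L3→R2 (+1); matched 3.
No augmenting path remains; maximum matching = 3.
König certificate: {L1, L3, R4} is a vertex cover of size 3 (every listed pair touches it), so no matching can be larger.

3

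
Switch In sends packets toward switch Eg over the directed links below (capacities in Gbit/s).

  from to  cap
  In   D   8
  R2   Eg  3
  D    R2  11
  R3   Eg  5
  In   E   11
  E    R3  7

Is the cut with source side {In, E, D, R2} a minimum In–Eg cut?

No — its capacity is 10, but the minimum cut has capacity 8.

Given cut capacity: 7 + 3 = 10.
Augment In→E→R3→Eg: bottleneck 5, flow now 5.
Augment In→D→R2→Eg: bottleneck 3, flow now 8.
No augmenting path remains; maximum flow = 8.
In the residual graph, reachable from In: {In, E, D, R2, R3}.
Min-cut edges: R2→Eg (3), R3→Eg (5); capacity 3 + 5 = 8.
Cut capacity 10 exceeds the max flow 8, so it is not minimum.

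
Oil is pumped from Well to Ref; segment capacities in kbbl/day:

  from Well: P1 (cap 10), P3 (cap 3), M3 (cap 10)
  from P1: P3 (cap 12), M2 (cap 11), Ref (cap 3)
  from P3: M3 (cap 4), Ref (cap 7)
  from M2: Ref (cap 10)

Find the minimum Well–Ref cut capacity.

13

Augment Well→P1→Ref: bottleneck 3, flow now 3.
Augment Well→P3→Ref: bottleneck 3, flow now 6.
Augment Well→P1→P3→Ref: bottleneck 4, flow now 10.
Augment Well→P1→M2→Ref: bottleneck 3, flow now 13.
No augmenting path remains; maximum flow = 13.
By max-flow min-cut, the minimum cut capacity equals the max flow.
In the residual graph, reachable from Well: {Well, M3}.
Min-cut edges: Well→P1 (10), Well→P3 (3); capacity 10 + 3 = 13.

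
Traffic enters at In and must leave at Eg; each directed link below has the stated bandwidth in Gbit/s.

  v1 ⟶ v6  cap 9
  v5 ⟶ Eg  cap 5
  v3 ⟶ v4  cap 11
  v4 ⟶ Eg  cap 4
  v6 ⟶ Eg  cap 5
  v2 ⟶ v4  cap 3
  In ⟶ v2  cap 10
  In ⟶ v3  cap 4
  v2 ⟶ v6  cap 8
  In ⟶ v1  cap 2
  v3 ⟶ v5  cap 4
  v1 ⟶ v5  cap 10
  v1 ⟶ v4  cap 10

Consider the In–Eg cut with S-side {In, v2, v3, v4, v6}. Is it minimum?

No — its capacity is 15, but the minimum cut has capacity 14.

Given cut capacity: 2 + 4 + 4 + 5 = 15.
Augment In→v1→v4→Eg: bottleneck 2, flow now 2.
Augment In→v2→v4→Eg: bottleneck 2, flow now 4.
Augment In→v2→v6→Eg: bottleneck 5, flow now 9.
Augment In→v3→v5→Eg: bottleneck 4, flow now 13.
Augment In→v2→v4→v1→v5→Eg: bottleneck 1, flow now 14. (uses reverse residual edge)
No augmenting path remains; maximum flow = 14.
In the residual graph, reachable from In: {In, v2, v6}.
Min-cut edges: In→v1 (2), In→v3 (4), v2→v4 (3), v6→Eg (5); capacity 2 + 4 + 3 + 5 = 14.
Cut capacity 15 exceeds the max flow 14, so it is not minimum.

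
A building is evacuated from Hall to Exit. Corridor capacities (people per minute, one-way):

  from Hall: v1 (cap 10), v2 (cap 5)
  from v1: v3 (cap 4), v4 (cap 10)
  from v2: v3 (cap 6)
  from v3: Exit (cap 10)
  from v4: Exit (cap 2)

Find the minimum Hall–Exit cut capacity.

Augment Hall→v1→v3→Exit: bottleneck 4, flow now 4.
Augment Hall→v1→v4→Exit: bottleneck 2, flow now 6.
Augment Hall→v2→v3→Exit: bottleneck 5, flow now 11.
No augmenting path remains; maximum flow = 11.
By max-flow min-cut, the minimum cut capacity equals the max flow.
In the residual graph, reachable from Hall: {Hall, v1, v4}.
Min-cut edges: Hall→v2 (5), v1→v3 (4), v4→Exit (2); capacity 5 + 4 + 2 = 11.

11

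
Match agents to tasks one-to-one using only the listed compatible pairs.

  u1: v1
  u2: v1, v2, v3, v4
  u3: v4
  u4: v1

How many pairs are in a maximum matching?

Unit-capacity flow: source→left, listed edges, right→sink; max matching = max flow.
Augmenting path u1→v1 (+1); matched 1.
Augmenting path u2→v2 (+1); matched 2.
Augmenting path u3→v4 (+1); matched 3.
No augmenting path remains; maximum matching = 3.
König certificate: {u2, u3, v1} is a vertex cover of size 3 (every listed pair touches it), so no matching can be larger.

3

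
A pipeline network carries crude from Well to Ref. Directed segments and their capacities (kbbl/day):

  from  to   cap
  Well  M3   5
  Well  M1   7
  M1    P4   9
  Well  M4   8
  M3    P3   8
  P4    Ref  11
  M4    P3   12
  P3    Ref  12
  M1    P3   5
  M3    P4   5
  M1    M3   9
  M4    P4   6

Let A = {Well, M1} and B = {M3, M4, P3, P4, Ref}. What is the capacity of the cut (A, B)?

Edges leaving {Well, M1}: Well→M3 (5), Well→M4 (8), M1→M3 (9), M1→P3 (5), M1→P4 (9).
Cut capacity = 5 + 8 + 9 + 5 + 9 = 36.

36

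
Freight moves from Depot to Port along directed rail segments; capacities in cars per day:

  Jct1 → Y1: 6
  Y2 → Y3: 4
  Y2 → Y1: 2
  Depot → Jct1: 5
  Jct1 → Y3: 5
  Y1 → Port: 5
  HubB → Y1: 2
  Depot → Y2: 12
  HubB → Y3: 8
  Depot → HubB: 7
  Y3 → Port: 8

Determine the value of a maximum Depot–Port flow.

13

Augment Depot→Jct1→Y1→Port: bottleneck 5, flow now 5.
Augment Depot→HubB→Y3→Port: bottleneck 7, flow now 12.
Augment Depot→Y2→Y3→Port: bottleneck 1, flow now 13.
No augmenting path remains; maximum flow = 13.
In the residual graph, reachable from Depot: {Depot, Jct1, HubB, Y2, Y1, Y3}.
Min-cut edges: Y1→Port (5), Y3→Port (8); capacity 5 + 8 = 13.
This cut is saturated, so no flow can exceed 13.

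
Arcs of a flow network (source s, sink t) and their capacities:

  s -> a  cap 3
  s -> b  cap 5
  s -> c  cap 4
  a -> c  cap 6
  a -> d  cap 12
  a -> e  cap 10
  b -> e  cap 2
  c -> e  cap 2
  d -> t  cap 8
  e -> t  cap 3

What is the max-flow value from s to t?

Augment s→a→d→t: bottleneck 3, flow now 3.
Augment s→b→e→t: bottleneck 2, flow now 5.
Augment s→c→e→t: bottleneck 1, flow now 6.
No augmenting path remains; maximum flow = 6.
In the residual graph, reachable from s: {s, b, c, e}.
Min-cut edges: s→a (3), e→t (3); capacity 3 + 3 = 6.
This cut is saturated, so no flow can exceed 6.

6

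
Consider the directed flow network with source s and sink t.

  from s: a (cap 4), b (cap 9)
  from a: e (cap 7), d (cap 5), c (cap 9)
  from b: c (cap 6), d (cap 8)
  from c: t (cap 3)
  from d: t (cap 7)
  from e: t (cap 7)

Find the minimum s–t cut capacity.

13

Augment s→a→c→t: bottleneck 3, flow now 3.
Augment s→a→d→t: bottleneck 1, flow now 4.
Augment s→b→d→t: bottleneck 6, flow now 10.
Augment s→b→c→a→e→t: bottleneck 3, flow now 13. (uses reverse residual edge)
No augmenting path remains; maximum flow = 13.
By max-flow min-cut, the minimum cut capacity equals the max flow.
In the residual graph, reachable from s: {s}.
Min-cut edges: s→a (4), s→b (9); capacity 4 + 9 = 13.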